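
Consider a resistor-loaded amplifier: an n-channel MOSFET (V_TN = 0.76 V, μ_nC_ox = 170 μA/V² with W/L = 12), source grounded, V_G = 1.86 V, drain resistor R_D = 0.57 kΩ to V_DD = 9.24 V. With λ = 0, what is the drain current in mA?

V_GS = V_G = 1.86 V, so V_ov = 1.86 − 0.76 = 1.1 V.
k_n = μ_nC_ox · (W/L) = 2.04 mA/V².
Assume saturation: I_D = ½ k_n V_ov² = 0.5 × 2.04 × 1.1² = 1.23 mA, giving V_DS = V_DD − I_D R_D = 9.24 − 1.23 × 0.57 = 8.54 V.
V_DS = 8.54 V ≥ V_ov = 1.1 V, confirming saturation.

I_D = 1.23 mA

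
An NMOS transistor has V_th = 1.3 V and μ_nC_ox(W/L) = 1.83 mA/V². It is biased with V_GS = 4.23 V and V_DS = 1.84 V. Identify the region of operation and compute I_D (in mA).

V_ov = V_GS − V_th = 4.23 − 1.3 = 2.93 V.
Since V_DS = 1.84 V < V_ov = 2.93 V, the device is in the triode region.
I_D = k_n [V_ov · V_DS − ½ V_DS²] = 1.83 × [2.93 × 1.84 − 0.5 × 1.84²] = 6.77 mA.

Triode; I_D = 6.77 mA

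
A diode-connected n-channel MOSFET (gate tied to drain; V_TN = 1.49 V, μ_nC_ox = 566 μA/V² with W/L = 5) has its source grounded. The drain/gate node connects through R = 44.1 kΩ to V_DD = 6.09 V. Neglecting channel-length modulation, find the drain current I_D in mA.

With gate tied to drain, V_GS = V_DS ≥ V_GS − V_TN, so the device is in saturation.
k_n = μ_nC_ox · (W/L) = 2.83 mA/V².
KCL at the drain: ½ k_n (V_GS − V_TN)² = (V_DD − V_GS)/R.
Let x = V_GS − 1.49. Then 62.4 x² + x − 4.6 = 0, giving x = 0.264 V (positive root), so V_GS = 1.75 V.
I_D = (V_DD − V_GS)/R = (6.09 − 1.75) / 44.1 = 0.0983 mA.

I_D = 0.0983 mA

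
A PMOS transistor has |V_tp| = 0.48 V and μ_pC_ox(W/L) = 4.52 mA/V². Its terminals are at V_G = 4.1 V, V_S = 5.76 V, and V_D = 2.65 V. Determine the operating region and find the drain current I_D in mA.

V_SG = V_S − V_G = 5.76 − 4.1 = 1.66 V; V_SD = V_S − V_D = 5.76 − 2.65 = 3.11 V.
V_ov = V_SG − |V_tp| = 1.66 − 0.48 = 1.18 V.
Since V_SD = 3.11 V ≥ V_ov = 1.18 V, the device is in saturation.
I_D = ½ k_p V_ov² = 0.5 × 4.52 × 1.18² = 3.15 mA.

Saturation; I_D = 3.15 mA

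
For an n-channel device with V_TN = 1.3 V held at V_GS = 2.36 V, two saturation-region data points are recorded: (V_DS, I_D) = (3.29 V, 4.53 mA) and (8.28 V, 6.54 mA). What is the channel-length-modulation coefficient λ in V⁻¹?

With V_GS fixed, I_D ∝ (1 + λ V_DS) in saturation, so I_D2/I_D1 = (1 + λ V_DS2)/(1 + λ V_DS1).
6.54/4.53 = 1.444 = (1 + 8.28 λ)/(1 + 3.29 λ).
Solving: λ (I_D1 V_DS2 − I_D2 V_DS1) = I_D2 − I_D1, so λ = (6.54 − 4.53) / (4.53 × 8.28 − 6.54 × 3.29) = 2.01 / 16 = 0.126 V⁻¹.

λ = 0.126 V⁻¹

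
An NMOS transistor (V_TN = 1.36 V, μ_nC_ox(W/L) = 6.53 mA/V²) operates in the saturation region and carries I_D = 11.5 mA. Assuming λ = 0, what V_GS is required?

V_GS = 3.24 V

In saturation I_D = ½ k_n (V_GS − V_TN)², so V_GS − V_TN = √(2 I_D / k_n) = √(2 × 11.5 / 6.53) = 1.88 V.
V_GS = 1.36 + 1.88 = 3.24 V.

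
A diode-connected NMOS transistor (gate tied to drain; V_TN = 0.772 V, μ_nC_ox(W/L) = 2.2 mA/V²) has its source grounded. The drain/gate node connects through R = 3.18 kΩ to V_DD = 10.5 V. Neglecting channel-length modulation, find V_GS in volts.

With gate tied to drain, V_GS = V_DS ≥ V_GS − V_TN, so the device is in saturation.
KCL at the drain: ½ k_n (V_GS − V_TN)² = (V_DD − V_GS)/R.
Let x = V_GS − 0.772. Then 3.5 x² + x − 9.728 = 0, giving x = 1.53 V (positive root), so V_GS = 2.3 V.
I_D = (V_DD − V_GS)/R = (10.5 − 2.3) / 3.18 = 2.58 mA.

V_GS = 2.30 V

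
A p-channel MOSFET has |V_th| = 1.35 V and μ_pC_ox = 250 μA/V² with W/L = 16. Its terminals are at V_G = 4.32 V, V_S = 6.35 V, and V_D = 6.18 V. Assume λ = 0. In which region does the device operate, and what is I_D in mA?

V_SG = V_S − V_G = 6.35 − 4.32 = 2.03 V; V_SD = V_S − V_D = 6.35 − 6.18 = 0.17 V.
k_p = μ_pC_ox · (W/L) = 4 mA/V².
V_ov = V_SG − |V_th| = 2.03 − 1.35 = 0.68 V.
Since V_SD = 0.17 V < V_ov = 0.68 V, the device is in the triode region.
I_D = k_p [V_ov · V_SD − ½ V_SD²] = 4 × [0.68 × 0.17 − 0.5 × 0.17²] = 0.405 mA.

Triode; I_D = 0.405 mA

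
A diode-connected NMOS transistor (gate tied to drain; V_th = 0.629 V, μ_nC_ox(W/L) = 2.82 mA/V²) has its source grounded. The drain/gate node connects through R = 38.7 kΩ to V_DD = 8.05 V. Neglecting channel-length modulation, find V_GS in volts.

With gate tied to drain, V_GS = V_DS ≥ V_GS − V_th, so the device is in saturation.
KCL at the drain: ½ k_n (V_GS − V_th)² = (V_DD − V_GS)/R.
Let x = V_GS − 0.629. Then 54.6 x² + x − 7.421 = 0, giving x = 0.36 V (positive root), so V_GS = 0.989 V.
I_D = (V_DD − V_GS)/R = (8.05 − 0.989) / 38.7 = 0.182 mA.

V_GS = 0.989 V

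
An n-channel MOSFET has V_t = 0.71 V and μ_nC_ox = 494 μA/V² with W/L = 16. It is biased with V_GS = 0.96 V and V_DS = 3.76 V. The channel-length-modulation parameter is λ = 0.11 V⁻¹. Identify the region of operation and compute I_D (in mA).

k_n = μ_nC_ox · (W/L) = 7.904 mA/V².
V_ov = V_GS − V_t = 0.96 − 0.71 = 0.25 V.
Since V_DS = 3.76 V ≥ V_ov = 0.25 V, the device is in saturation.
I_D = ½ k_n V_ov² (1 + λ V_DS) = 0.5 × 7.904 × 0.25² × (1 + 0.11 × 3.76) = 0.349 mA.

Saturation; I_D = 0.349 mA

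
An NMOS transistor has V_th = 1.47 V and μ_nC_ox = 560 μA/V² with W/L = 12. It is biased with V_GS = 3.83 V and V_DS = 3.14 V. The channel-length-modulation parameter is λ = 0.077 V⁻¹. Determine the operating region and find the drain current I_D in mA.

k_n = μ_nC_ox · (W/L) = 6.72 mA/V².
V_ov = V_GS − V_th = 3.83 − 1.47 = 2.36 V.
Since V_DS = 3.14 V ≥ V_ov = 2.36 V, the device is in saturation.
I_D = ½ k_n V_ov² (1 + λ V_DS) = 0.5 × 6.72 × 2.36² × (1 + 0.077 × 3.14) = 23.2 mA.

Saturation; I_D = 23.2 mA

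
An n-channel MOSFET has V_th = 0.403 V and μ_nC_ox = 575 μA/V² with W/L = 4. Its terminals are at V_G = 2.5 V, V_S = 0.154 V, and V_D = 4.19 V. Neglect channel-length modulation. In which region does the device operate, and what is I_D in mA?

Saturation; I_D = 4.34 mA

V_GS = V_G − V_S = 2.5 − 0.154 = 2.35 V; V_DS = V_D − V_S = 4.19 − 0.154 = 4.04 V.
k_n = μ_nC_ox · (W/L) = 2.3 mA/V².
V_ov = V_GS − V_th = 2.35 − 0.403 = 1.94 V.
Since V_DS = 4.04 V ≥ V_ov = 1.94 V, the device is in saturation.
I_D = ½ k_n V_ov² = 0.5 × 2.3 × 1.94² = 4.34 mA.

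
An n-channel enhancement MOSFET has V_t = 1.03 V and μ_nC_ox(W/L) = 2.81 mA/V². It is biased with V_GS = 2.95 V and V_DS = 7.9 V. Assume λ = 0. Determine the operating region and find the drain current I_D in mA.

V_ov = V_GS − V_t = 2.95 − 1.03 = 1.92 V.
Since V_DS = 7.9 V ≥ V_ov = 1.92 V, the device is in saturation.
I_D = ½ k_n V_ov² = 0.5 × 2.81 × 1.92² = 5.18 mA.

Saturation; I_D = 5.18 mA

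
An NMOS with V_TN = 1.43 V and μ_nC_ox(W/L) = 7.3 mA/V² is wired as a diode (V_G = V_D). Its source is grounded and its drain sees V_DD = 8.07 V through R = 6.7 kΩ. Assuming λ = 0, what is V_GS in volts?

V_GS = 1.93 V

With gate tied to drain, V_GS = V_DS ≥ V_GS − V_TN, so the device is in saturation.
KCL at the drain: ½ k_n (V_GS − V_TN)² = (V_DD − V_GS)/R.
Let x = V_GS − 1.43. Then 24.5 x² + x − 6.64 = 0, giving x = 0.501 V (positive root), so V_GS = 1.93 V.
I_D = (V_DD − V_GS)/R = (8.07 − 1.93) / 6.7 = 0.916 mA.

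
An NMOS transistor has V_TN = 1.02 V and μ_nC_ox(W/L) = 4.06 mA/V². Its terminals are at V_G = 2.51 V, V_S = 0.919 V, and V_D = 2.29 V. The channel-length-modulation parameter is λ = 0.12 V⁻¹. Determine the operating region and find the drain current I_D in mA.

Saturation; I_D = 0.771 mA

V_GS = V_G − V_S = 2.51 − 0.919 = 1.59 V; V_DS = V_D − V_S = 2.29 − 0.919 = 1.37 V.
V_ov = V_GS − V_TN = 1.59 − 1.02 = 0.571 V.
Since V_DS = 1.37 V ≥ V_ov = 0.571 V, the device is in saturation.
I_D = ½ k_n V_ov² (1 + λ V_DS) = 0.5 × 4.06 × 0.571² × (1 + 0.12 × 1.37) = 0.771 mA.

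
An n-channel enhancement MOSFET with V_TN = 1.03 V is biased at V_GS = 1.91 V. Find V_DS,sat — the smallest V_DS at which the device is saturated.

The boundary between triode and saturation is V_DS = V_GS − V_TN = V_ov.
V_ov = 1.91 − 1.03 = 0.88 V.

V_DS,sat = 0.880 V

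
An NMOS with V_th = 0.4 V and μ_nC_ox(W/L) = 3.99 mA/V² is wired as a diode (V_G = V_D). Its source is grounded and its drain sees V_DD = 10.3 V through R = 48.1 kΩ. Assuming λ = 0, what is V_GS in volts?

V_GS = 0.716 V

With gate tied to drain, V_GS = V_DS ≥ V_GS − V_th, so the device is in saturation.
KCL at the drain: ½ k_n (V_GS − V_th)² = (V_DD − V_GS)/R.
Let x = V_GS − 0.4. Then 96 x² + x − 9.9 = 0, giving x = 0.316 V (positive root), so V_GS = 0.716 V.
I_D = (V_DD − V_GS)/R = (10.3 − 0.716) / 48.1 = 0.199 mA.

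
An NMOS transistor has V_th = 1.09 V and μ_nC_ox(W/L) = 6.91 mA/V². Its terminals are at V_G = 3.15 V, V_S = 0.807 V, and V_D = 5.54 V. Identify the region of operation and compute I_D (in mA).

Saturation; I_D = 5.42 mA

V_GS = V_G − V_S = 3.15 − 0.807 = 2.34 V; V_DS = V_D − V_S = 5.54 − 0.807 = 4.73 V.
V_ov = V_GS − V_th = 2.34 − 1.09 = 1.25 V.
Since V_DS = 4.73 V ≥ V_ov = 1.25 V, the device is in saturation.
I_D = ½ k_n V_ov² = 0.5 × 6.91 × 1.25² = 5.42 mA.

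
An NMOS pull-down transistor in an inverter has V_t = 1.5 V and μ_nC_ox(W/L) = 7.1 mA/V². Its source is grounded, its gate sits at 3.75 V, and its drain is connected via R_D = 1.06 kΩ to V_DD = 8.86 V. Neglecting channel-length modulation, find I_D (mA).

I_D = 7.83 mA

V_GS = V_G = 3.75 V, so V_ov = 3.75 − 1.5 = 2.25 V.
Assume saturation: I_D = ½ k_n V_ov² = 0.5 × 7.1 × 2.25² = 18 mA, giving V_DS = V_DD − I_D R_D = 8.86 − 18 × 1.06 = -10.2 V.
But -10.2 V < V_ov = 2.25 V, so the device is actually in triode.
In triode I_D = k_n[V_ov V_DS − ½ V_DS²] and I_D = (V_DD − V_DS)/R_D. Equating: 3.76 V_DS² − 17.93 V_DS + 8.86 = 0, giving V_DS = 0.56 V (the root below V_ov).
I_D = (8.86 − 0.56) / 1.06 = 7.83 mA.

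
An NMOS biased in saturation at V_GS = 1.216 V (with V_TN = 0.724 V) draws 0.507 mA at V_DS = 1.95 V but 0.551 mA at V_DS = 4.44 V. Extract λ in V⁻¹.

With V_GS fixed, I_D ∝ (1 + λ V_DS) in saturation, so I_D2/I_D1 = (1 + λ V_DS2)/(1 + λ V_DS1).
0.551/0.507 = 1.087 = (1 + 4.44 λ)/(1 + 1.95 λ).
Solving: λ (I_D1 V_DS2 − I_D2 V_DS1) = I_D2 − I_D1, so λ = (0.551 − 0.507) / (0.507 × 4.44 − 0.551 × 1.95) = 0.044 / 1.18 = 0.0374 V⁻¹.

λ = 0.0374 V⁻¹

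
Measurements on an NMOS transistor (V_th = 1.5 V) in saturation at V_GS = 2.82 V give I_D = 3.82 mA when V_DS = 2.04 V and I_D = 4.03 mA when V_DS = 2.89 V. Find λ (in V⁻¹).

λ = 0.0745 V⁻¹

With V_GS fixed, I_D ∝ (1 + λ V_DS) in saturation, so I_D2/I_D1 = (1 + λ V_DS2)/(1 + λ V_DS1).
4.03/3.82 = 1.055 = (1 + 2.89 λ)/(1 + 2.04 λ).
Solving: λ (I_D1 V_DS2 − I_D2 V_DS1) = I_D2 − I_D1, so λ = (4.03 − 3.82) / (3.82 × 2.89 − 4.03 × 2.04) = 0.21 / 2.82 = 0.0745 V⁻¹.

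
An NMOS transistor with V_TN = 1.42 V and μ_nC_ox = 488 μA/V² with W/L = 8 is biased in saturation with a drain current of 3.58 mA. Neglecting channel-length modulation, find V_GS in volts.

k_n = μ_nC_ox · (W/L) = 3.904 mA/V².
In saturation I_D = ½ k_n (V_GS − V_TN)², so V_GS − V_TN = √(2 I_D / k_n) = √(2 × 3.58 / 3.904) = 1.35 V.
V_GS = 1.42 + 1.35 = 2.77 V.

V_GS = 2.77 V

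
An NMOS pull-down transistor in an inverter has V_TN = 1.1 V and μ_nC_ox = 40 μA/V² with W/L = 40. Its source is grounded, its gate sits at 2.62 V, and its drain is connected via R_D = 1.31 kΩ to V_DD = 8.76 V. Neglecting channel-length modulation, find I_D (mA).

V_GS = V_G = 2.62 V, so V_ov = 2.62 − 1.1 = 1.52 V.
k_n = μ_nC_ox · (W/L) = 1.6 mA/V².
Assume saturation: I_D = ½ k_n V_ov² = 0.5 × 1.6 × 1.52² = 1.85 mA, giving V_DS = V_DD − I_D R_D = 8.76 − 1.85 × 1.31 = 6.34 V.
V_DS = 6.34 V ≥ V_ov = 1.52 V, confirming saturation.

I_D = 1.85 mA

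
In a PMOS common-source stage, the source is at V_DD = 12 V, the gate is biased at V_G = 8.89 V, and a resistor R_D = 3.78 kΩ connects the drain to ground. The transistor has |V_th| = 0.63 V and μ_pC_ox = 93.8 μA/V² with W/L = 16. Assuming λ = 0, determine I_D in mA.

V_SG = V_DD − V_G = 12 − 8.89 = 3.11 V, so V_ov = 3.11 − 0.63 = 2.48 V.
k_p = μ_pC_ox · (W/L) = 1.501 mA/V².
Assume saturation: I_D = ½ k_p V_ov² = 0.5 × 1.501 × 2.48² = 4.62 mA, giving V_SD = V_DD − I_D R_D = 12 − 4.62 × 3.78 = -5.45 V.
But -5.45 V < V_ov = 2.48 V, so the device is actually in triode.
In triode I_D = k_p[V_ov V_SD − ½ V_SD²] and I_D = (V_DD − V_SD)/R_D. Equating: 2.84 V_SD² − 15.07 V_SD + 12 = 0, giving V_SD = 0.975 V (the root below V_ov).
I_D = (12 − 0.975) / 3.78 = 2.92 mA.

I_D = 2.92 mA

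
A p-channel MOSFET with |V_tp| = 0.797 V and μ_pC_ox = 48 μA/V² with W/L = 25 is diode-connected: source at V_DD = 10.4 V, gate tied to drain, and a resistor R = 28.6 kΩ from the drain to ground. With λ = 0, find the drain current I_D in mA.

With gate tied to drain, V_SG = V_SD ≥ V_SG − |V_tp|, so the device is in saturation.
k_p = μ_pC_ox · (W/L) = 1.2 mA/V².
KCL at the drain: ½ k_p (V_SG − |V_tp|)² = (V_DD − V_SG)/R.
Let x = V_SG − 0.797. Then 17.2 x² + x − 9.603 = 0, giving x = 0.72 V (positive root), so V_SG = 1.52 V.
I_D = (V_DD − V_SG)/R = (10.4 − 1.52) / 28.6 = 0.311 mA.

I_D = 0.311 mA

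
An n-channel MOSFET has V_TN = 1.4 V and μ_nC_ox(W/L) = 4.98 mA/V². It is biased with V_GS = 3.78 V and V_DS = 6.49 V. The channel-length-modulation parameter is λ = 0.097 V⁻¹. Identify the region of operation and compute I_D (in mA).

V_ov = V_GS − V_TN = 3.78 − 1.4 = 2.38 V.
Since V_DS = 6.49 V ≥ V_ov = 2.38 V, the device is in saturation.
I_D = ½ k_n V_ov² (1 + λ V_DS) = 0.5 × 4.98 × 2.38² × (1 + 0.097 × 6.49) = 23 mA.

Saturation; I_D = 23.0 mA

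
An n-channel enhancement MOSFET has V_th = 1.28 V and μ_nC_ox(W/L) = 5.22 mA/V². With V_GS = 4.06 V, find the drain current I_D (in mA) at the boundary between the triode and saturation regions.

At the boundary V_DS = V_ov = V_GS − V_th = 4.06 − 1.28 = 2.78 V.
I_D = ½ k_n V_ov² = 0.5 × 5.22 × 2.78² = 20.2 mA.

I_D = 20.2 mA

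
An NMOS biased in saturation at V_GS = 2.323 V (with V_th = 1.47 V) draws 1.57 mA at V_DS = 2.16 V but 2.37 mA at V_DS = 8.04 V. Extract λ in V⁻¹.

With V_GS fixed, I_D ∝ (1 + λ V_DS) in saturation, so I_D2/I_D1 = (1 + λ V_DS2)/(1 + λ V_DS1).
2.37/1.57 = 1.51 = (1 + 8.04 λ)/(1 + 2.16 λ).
Solving: λ (I_D1 V_DS2 − I_D2 V_DS1) = I_D2 − I_D1, so λ = (2.37 − 1.57) / (1.57 × 8.04 − 2.37 × 2.16) = 0.8 / 7.5 = 0.107 V⁻¹.

λ = 0.107 V⁻¹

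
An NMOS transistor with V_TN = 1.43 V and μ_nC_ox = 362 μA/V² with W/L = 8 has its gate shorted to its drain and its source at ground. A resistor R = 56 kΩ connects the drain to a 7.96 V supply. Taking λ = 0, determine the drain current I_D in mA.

With gate tied to drain, V_GS = V_DS ≥ V_GS − V_TN, so the device is in saturation.
k_n = μ_nC_ox · (W/L) = 2.896 mA/V².
KCL at the drain: ½ k_n (V_GS − V_TN)² = (V_DD − V_GS)/R.
Let x = V_GS − 1.43. Then 81.1 x² + x − 6.53 = 0, giving x = 0.278 V (positive root), so V_GS = 1.71 V.
I_D = (V_DD − V_GS)/R = (7.96 − 1.71) / 56 = 0.112 mA.

I_D = 0.112 mA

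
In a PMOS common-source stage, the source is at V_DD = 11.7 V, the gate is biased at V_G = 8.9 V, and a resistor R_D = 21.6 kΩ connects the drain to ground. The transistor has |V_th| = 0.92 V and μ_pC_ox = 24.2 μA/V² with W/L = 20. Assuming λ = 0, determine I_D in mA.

I_D = 0.510 mA

V_SG = V_DD − V_G = 11.7 − 8.9 = 2.8 V, so V_ov = 2.8 − 0.92 = 1.88 V.
k_p = μ_pC_ox · (W/L) = 0.484 mA/V².
Assume saturation: I_D = ½ k_p V_ov² = 0.5 × 0.484 × 1.88² = 0.855 mA, giving V_SD = V_DD − I_D R_D = 11.7 − 0.855 × 21.6 = -6.78 V.
But -6.78 V < V_ov = 1.88 V, so the device is actually in triode.
In triode I_D = k_p[V_ov V_SD − ½ V_SD²] and I_D = (V_DD − V_SD)/R_D. Equating: 5.23 V_SD² − 20.65 V_SD + 11.7 = 0, giving V_SD = 0.685 V (the root below V_ov).
I_D = (11.7 − 0.685) / 21.6 = 0.51 mA.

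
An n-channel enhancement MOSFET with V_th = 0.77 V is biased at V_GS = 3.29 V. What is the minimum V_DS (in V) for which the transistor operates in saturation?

The boundary between triode and saturation is V_DS = V_GS − V_th = V_ov.
V_ov = 3.29 − 0.77 = 2.52 V.

V_DS,sat = 2.52 V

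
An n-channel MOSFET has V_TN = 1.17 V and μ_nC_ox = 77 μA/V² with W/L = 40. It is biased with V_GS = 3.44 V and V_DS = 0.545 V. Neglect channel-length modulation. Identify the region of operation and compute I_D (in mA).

Triode; I_D = 3.35 mA

k_n = μ_nC_ox · (W/L) = 3.08 mA/V².
V_ov = V_GS − V_TN = 3.44 − 1.17 = 2.27 V.
Since V_DS = 0.545 V < V_ov = 2.27 V, the device is in the triode region.
I_D = k_n [V_ov · V_DS − ½ V_DS²] = 3.08 × [2.27 × 0.545 − 0.5 × 0.545²] = 3.35 mA.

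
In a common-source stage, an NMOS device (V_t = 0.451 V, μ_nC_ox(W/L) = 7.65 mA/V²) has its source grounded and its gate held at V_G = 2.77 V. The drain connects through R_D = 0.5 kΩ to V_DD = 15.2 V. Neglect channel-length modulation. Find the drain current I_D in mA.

I_D = 20.6 mA

V_GS = V_G = 2.77 V, so V_ov = 2.77 − 0.451 = 2.32 V.
Assume saturation: I_D = ½ k_n V_ov² = 0.5 × 7.65 × 2.32² = 20.6 mA, giving V_DS = V_DD − I_D R_D = 15.2 − 20.6 × 0.5 = 4.92 V.
V_DS = 4.92 V ≥ V_ov = 2.32 V, confirming saturation.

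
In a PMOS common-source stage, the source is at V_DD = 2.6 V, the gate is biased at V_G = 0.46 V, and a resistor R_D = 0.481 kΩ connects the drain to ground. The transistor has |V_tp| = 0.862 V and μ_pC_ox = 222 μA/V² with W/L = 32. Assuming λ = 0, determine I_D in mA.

I_D = 4.16 mA

V_SG = V_DD − V_G = 2.6 − 0.46 = 2.14 V, so V_ov = 2.14 − 0.862 = 1.28 V.
k_p = μ_pC_ox · (W/L) = 7.104 mA/V².
Assume saturation: I_D = ½ k_p V_ov² = 0.5 × 7.104 × 1.28² = 5.8 mA, giving V_SD = V_DD − I_D R_D = 2.6 − 5.8 × 0.481 = -0.19 V.
But -0.19 V < V_ov = 1.28 V, so the device is actually in triode.
In triode I_D = k_p[V_ov V_SD − ½ V_SD²] and I_D = (V_DD − V_SD)/R_D. Equating: 1.71 V_SD² − 5.367 V_SD + 2.6 = 0, giving V_SD = 0.598 V (the root below V_ov).
I_D = (2.6 − 0.598) / 0.481 = 4.16 mA.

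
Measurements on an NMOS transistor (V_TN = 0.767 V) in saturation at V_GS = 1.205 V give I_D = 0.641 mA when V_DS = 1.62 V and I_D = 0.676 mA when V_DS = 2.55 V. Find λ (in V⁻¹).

λ = 0.0649 V⁻¹

With V_GS fixed, I_D ∝ (1 + λ V_DS) in saturation, so I_D2/I_D1 = (1 + λ V_DS2)/(1 + λ V_DS1).
0.676/0.641 = 1.055 = (1 + 2.55 λ)/(1 + 1.62 λ).
Solving: λ (I_D1 V_DS2 − I_D2 V_DS1) = I_D2 − I_D1, so λ = (0.676 − 0.641) / (0.641 × 2.55 − 0.676 × 1.62) = 0.035 / 0.539 = 0.0649 V⁻¹.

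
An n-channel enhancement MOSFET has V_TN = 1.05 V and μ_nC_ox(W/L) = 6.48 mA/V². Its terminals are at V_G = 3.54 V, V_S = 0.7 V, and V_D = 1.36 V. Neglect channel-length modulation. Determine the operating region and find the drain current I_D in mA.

Triode; I_D = 6.24 mA

V_GS = V_G − V_S = 3.54 − 0.7 = 2.84 V; V_DS = V_D − V_S = 1.36 − 0.7 = 0.66 V.
V_ov = V_GS − V_TN = 2.84 − 1.05 = 1.79 V.
Since V_DS = 0.66 V < V_ov = 1.79 V, the device is in the triode region.
I_D = k_n [V_ov · V_DS − ½ V_DS²] = 6.48 × [1.79 × 0.66 − 0.5 × 0.66²] = 6.24 mA.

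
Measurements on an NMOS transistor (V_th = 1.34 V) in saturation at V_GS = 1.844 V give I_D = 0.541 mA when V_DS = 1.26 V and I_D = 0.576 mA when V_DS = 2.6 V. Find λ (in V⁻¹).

λ = 0.0514 V⁻¹

With V_GS fixed, I_D ∝ (1 + λ V_DS) in saturation, so I_D2/I_D1 = (1 + λ V_DS2)/(1 + λ V_DS1).
0.576/0.541 = 1.065 = (1 + 2.6 λ)/(1 + 1.26 λ).
Solving: λ (I_D1 V_DS2 − I_D2 V_DS1) = I_D2 − I_D1, so λ = (0.576 − 0.541) / (0.541 × 2.6 − 0.576 × 1.26) = 0.035 / 0.681 = 0.0514 V⁻¹.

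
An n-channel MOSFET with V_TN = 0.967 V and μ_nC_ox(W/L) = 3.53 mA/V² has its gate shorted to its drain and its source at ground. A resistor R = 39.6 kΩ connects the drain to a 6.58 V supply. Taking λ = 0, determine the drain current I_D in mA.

I_D = 0.135 mA

With gate tied to drain, V_GS = V_DS ≥ V_GS − V_TN, so the device is in saturation.
KCL at the drain: ½ k_n (V_GS − V_TN)² = (V_DD − V_GS)/R.
Let x = V_GS − 0.967. Then 69.9 x² + x − 5.613 = 0, giving x = 0.276 V (positive root), so V_GS = 1.24 V.
I_D = (V_DD − V_GS)/R = (6.58 − 1.24) / 39.6 = 0.135 mA.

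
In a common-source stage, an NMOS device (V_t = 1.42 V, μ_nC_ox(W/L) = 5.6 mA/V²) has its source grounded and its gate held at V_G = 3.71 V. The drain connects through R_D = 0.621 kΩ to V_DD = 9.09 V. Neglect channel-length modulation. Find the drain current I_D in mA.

I_D = 12.4 mA

V_GS = V_G = 3.71 V, so V_ov = 3.71 − 1.42 = 2.29 V.
Assume saturation: I_D = ½ k_n V_ov² = 0.5 × 5.6 × 2.29² = 14.7 mA, giving V_DS = V_DD − I_D R_D = 9.09 − 14.7 × 0.621 = -0.0284 V.
But -0.0284 V < V_ov = 2.29 V, so the device is actually in triode.
In triode I_D = k_n[V_ov V_DS − ½ V_DS²] and I_D = (V_DD − V_DS)/R_D. Equating: 1.74 V_DS² − 8.964 V_DS + 9.09 = 0, giving V_DS = 1.39 V (the root below V_ov).
I_D = (9.09 − 1.39) / 0.621 = 12.4 mA.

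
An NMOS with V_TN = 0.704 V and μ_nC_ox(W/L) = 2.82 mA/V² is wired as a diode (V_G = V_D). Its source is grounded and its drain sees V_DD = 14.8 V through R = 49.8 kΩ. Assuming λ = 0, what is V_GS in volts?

V_GS = 1.14 V

With gate tied to drain, V_GS = V_DS ≥ V_GS − V_TN, so the device is in saturation.
KCL at the drain: ½ k_n (V_GS − V_TN)² = (V_DD − V_GS)/R.
Let x = V_GS − 0.704. Then 70.2 x² + x − 14.1 = 0, giving x = 0.441 V (positive root), so V_GS = 1.14 V.
I_D = (V_DD − V_GS)/R = (14.8 − 1.14) / 49.8 = 0.274 mA.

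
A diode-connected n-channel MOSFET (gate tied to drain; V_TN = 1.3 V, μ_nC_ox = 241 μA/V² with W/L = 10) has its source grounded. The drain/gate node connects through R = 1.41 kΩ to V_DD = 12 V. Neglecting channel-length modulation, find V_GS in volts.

V_GS = 3.53 V

With gate tied to drain, V_GS = V_DS ≥ V_GS − V_TN, so the device is in saturation.
k_n = μ_nC_ox · (W/L) = 2.41 mA/V².
KCL at the drain: ½ k_n (V_GS − V_TN)² = (V_DD − V_GS)/R.
Let x = V_GS − 1.3. Then 1.7 x² + x − 10.7 = 0, giving x = 2.23 V (positive root), so V_GS = 3.53 V.
I_D = (V_DD − V_GS)/R = (12 − 3.53) / 1.41 = 6.01 mA.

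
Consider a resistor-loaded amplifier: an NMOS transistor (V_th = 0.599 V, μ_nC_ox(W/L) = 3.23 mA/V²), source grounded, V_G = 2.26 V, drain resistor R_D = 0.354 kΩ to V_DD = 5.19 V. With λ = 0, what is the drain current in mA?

I_D = 4.46 mA

V_GS = V_G = 2.26 V, so V_ov = 2.26 − 0.599 = 1.66 V.
Assume saturation: I_D = ½ k_n V_ov² = 0.5 × 3.23 × 1.66² = 4.46 mA, giving V_DS = V_DD − I_D R_D = 5.19 − 4.46 × 0.354 = 3.61 V.
V_DS = 3.61 V ≥ V_ov = 1.66 V, confirming saturation.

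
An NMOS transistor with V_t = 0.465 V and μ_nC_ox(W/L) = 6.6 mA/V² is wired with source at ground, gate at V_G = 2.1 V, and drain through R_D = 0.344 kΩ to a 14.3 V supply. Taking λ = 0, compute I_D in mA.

V_GS = V_G = 2.1 V, so V_ov = 2.1 − 0.465 = 1.64 V.
Assume saturation: I_D = ½ k_n V_ov² = 0.5 × 6.6 × 1.64² = 8.82 mA, giving V_DS = V_DD − I_D R_D = 14.3 − 8.82 × 0.344 = 11.3 V.
V_DS = 11.3 V ≥ V_ov = 1.64 V, confirming saturation.

I_D = 8.82 mA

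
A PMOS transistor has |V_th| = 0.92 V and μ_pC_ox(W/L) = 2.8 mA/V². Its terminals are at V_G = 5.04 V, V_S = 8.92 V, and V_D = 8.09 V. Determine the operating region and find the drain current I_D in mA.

V_SG = V_S − V_G = 8.92 − 5.04 = 3.88 V; V_SD = V_S − V_D = 8.92 − 8.09 = 0.83 V.
V_ov = V_SG − |V_th| = 3.88 − 0.92 = 2.96 V.
Since V_SD = 0.83 V < V_ov = 2.96 V, the device is in the triode region.
I_D = k_p [V_ov · V_SD − ½ V_SD²] = 2.8 × [2.96 × 0.83 − 0.5 × 0.83²] = 5.91 mA.

Triode; I_D = 5.91 mA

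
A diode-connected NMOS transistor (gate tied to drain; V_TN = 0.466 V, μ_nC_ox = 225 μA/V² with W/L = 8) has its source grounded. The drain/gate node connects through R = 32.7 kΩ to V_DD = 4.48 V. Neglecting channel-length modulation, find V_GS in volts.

With gate tied to drain, V_GS = V_DS ≥ V_GS − V_TN, so the device is in saturation.
k_n = μ_nC_ox · (W/L) = 1.8 mA/V².
KCL at the drain: ½ k_n (V_GS − V_TN)² = (V_DD − V_GS)/R.
Let x = V_GS − 0.466. Then 29.4 x² + x − 4.014 = 0, giving x = 0.353 V (positive root), so V_GS = 0.819 V.
I_D = (V_DD − V_GS)/R = (4.48 − 0.819) / 32.7 = 0.112 mA.

V_GS = 0.819 V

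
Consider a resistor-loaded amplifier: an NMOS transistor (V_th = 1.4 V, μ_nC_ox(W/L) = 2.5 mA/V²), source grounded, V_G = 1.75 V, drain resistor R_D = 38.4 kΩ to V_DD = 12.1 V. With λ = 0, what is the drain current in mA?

V_GS = V_G = 1.75 V, so V_ov = 1.75 − 1.4 = 0.35 V.
Assume saturation: I_D = ½ k_n V_ov² = 0.5 × 2.5 × 0.35² = 0.153 mA, giving V_DS = V_DD − I_D R_D = 12.1 − 0.153 × 38.4 = 6.22 V.
V_DS = 6.22 V ≥ V_ov = 0.35 V, confirming saturation.

I_D = 0.153 mA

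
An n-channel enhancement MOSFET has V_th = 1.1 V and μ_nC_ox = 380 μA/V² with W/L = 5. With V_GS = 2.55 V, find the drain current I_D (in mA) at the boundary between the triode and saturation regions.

I_D = 2.00 mA

At the boundary V_DS = V_ov = V_GS − V_th = 2.55 − 1.1 = 1.45 V.
k_n = μ_nC_ox · (W/L) = 1.9 mA/V².
I_D = ½ k_n V_ov² = 0.5 × 1.9 × 1.45² = 2 mA.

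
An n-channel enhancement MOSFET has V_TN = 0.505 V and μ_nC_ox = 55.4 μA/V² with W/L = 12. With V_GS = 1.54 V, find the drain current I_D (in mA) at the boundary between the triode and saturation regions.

At the boundary V_DS = V_ov = V_GS − V_TN = 1.54 − 0.505 = 1.04 V.
k_n = μ_nC_ox · (W/L) = 0.6648 mA/V².
I_D = ½ k_n V_ov² = 0.5 × 0.6648 × 1.04² = 0.356 mA.

I_D = 0.356 mA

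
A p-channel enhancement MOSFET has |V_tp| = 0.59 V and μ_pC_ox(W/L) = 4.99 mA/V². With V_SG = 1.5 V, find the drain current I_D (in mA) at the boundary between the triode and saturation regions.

I_D = 2.07 mA

At the boundary V_SD = V_ov = V_SG − |V_tp| = 1.5 − 0.59 = 0.91 V.
I_D = ½ k_p V_ov² = 0.5 × 4.99 × 0.91² = 2.07 mA.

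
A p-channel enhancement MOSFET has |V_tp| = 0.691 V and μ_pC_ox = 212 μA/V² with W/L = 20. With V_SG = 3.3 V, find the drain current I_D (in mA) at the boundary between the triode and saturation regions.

I_D = 14.4 mA

At the boundary V_SD = V_ov = V_SG − |V_tp| = 3.3 − 0.691 = 2.61 V.
k_p = μ_pC_ox · (W/L) = 4.24 mA/V².
I_D = ½ k_p V_ov² = 0.5 × 4.24 × 2.61² = 14.4 mA.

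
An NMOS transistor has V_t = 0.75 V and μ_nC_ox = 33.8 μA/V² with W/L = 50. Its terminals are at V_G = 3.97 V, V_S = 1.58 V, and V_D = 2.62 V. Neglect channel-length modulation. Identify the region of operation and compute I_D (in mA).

V_GS = V_G − V_S = 3.97 − 1.58 = 2.39 V; V_DS = V_D − V_S = 2.62 − 1.58 = 1.04 V.
k_n = μ_nC_ox · (W/L) = 1.69 mA/V².
V_ov = V_GS − V_t = 2.39 − 0.75 = 1.64 V.
Since V_DS = 1.04 V < V_ov = 1.64 V, the device is in the triode region.
I_D = k_n [V_ov · V_DS − ½ V_DS²] = 1.69 × [1.64 × 1.04 − 0.5 × 1.04²] = 1.97 mA.

Triode; I_D = 1.97 mA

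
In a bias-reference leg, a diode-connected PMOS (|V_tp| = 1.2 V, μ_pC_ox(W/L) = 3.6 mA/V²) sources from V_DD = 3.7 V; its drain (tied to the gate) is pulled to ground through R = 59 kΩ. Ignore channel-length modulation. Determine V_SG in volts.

With gate tied to drain, V_SG = V_SD ≥ V_SG − |V_tp|, so the device is in saturation.
KCL at the drain: ½ k_p (V_SG − |V_tp|)² = (V_DD − V_SG)/R.
Let x = V_SG − 1.2. Then 106 x² + x − 2.5 = 0, giving x = 0.149 V (positive root), so V_SG = 1.35 V.
I_D = (V_DD − V_SG)/R = (3.7 − 1.35) / 59 = 0.0399 mA.

V_SG = 1.35 V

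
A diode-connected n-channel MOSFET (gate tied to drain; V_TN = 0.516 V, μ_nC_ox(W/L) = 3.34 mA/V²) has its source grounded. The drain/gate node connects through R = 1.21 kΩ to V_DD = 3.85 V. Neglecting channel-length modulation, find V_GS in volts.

V_GS = 1.58 V

With gate tied to drain, V_GS = V_DS ≥ V_GS − V_TN, so the device is in saturation.
KCL at the drain: ½ k_n (V_GS − V_TN)² = (V_DD − V_GS)/R.
Let x = V_GS − 0.516. Then 2.02 x² + x − 3.334 = 0, giving x = 1.06 V (positive root), so V_GS = 1.58 V.
I_D = (V_DD − V_GS)/R = (3.85 − 1.58) / 1.21 = 1.88 mA.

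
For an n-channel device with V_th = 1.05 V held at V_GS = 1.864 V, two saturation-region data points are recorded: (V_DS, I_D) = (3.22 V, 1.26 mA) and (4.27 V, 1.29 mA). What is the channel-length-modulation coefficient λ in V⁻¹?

λ = 0.0245 V⁻¹

With V_GS fixed, I_D ∝ (1 + λ V_DS) in saturation, so I_D2/I_D1 = (1 + λ V_DS2)/(1 + λ V_DS1).
1.29/1.26 = 1.024 = (1 + 4.27 λ)/(1 + 3.22 λ).
Solving: λ (I_D1 V_DS2 − I_D2 V_DS1) = I_D2 − I_D1, so λ = (1.29 − 1.26) / (1.26 × 4.27 − 1.29 × 3.22) = 0.03 / 1.23 = 0.0245 V⁻¹.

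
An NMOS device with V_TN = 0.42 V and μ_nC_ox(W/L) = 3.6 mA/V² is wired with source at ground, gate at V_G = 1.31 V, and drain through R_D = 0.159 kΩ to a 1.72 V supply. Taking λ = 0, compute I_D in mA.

I_D = 1.43 mA

V_GS = V_G = 1.31 V, so V_ov = 1.31 − 0.42 = 0.89 V.
Assume saturation: I_D = ½ k_n V_ov² = 0.5 × 3.6 × 0.89² = 1.43 mA, giving V_DS = V_DD − I_D R_D = 1.72 − 1.43 × 0.159 = 1.49 V.
V_DS = 1.49 V ≥ V_ov = 0.89 V, confirming saturation.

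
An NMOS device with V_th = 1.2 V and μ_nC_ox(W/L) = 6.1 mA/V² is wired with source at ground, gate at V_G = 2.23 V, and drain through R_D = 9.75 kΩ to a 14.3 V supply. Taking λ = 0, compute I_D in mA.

I_D = 1.44 mA

V_GS = V_G = 2.23 V, so V_ov = 2.23 − 1.2 = 1.03 V.
Assume saturation: I_D = ½ k_n V_ov² = 0.5 × 6.1 × 1.03² = 3.24 mA, giving V_DS = V_DD − I_D R_D = 14.3 − 3.24 × 9.75 = -17.2 V.
But -17.2 V < V_ov = 1.03 V, so the device is actually in triode.
In triode I_D = k_n[V_ov V_DS − ½ V_DS²] and I_D = (V_DD − V_DS)/R_D. Equating: 29.7 V_DS² − 62.26 V_DS + 14.3 = 0, giving V_DS = 0.263 V (the root below V_ov).
I_D = (14.3 − 0.263) / 9.75 = 1.44 mA.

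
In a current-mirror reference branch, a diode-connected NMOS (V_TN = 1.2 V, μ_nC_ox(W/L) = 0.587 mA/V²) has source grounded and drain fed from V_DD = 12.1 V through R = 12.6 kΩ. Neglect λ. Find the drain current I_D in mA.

With gate tied to drain, V_GS = V_DS ≥ V_GS − V_TN, so the device is in saturation.
KCL at the drain: ½ k_n (V_GS − V_TN)² = (V_DD − V_GS)/R.
Let x = V_GS − 1.2. Then 3.7 x² + x − 10.9 = 0, giving x = 1.59 V (positive root), so V_GS = 2.79 V.
I_D = (V_DD − V_GS)/R = (12.1 − 2.79) / 12.6 = 0.739 mA.

I_D = 0.739 mA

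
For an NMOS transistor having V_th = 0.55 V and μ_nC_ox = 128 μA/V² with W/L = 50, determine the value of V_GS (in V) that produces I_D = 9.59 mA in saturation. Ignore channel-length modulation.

k_n = μ_nC_ox · (W/L) = 6.4 mA/V².
In saturation I_D = ½ k_n (V_GS − V_th)², so V_GS − V_th = √(2 I_D / k_n) = √(2 × 9.59 / 6.4) = 1.73 V.
V_GS = 0.55 + 1.73 = 2.28 V.

V_GS = 2.28 V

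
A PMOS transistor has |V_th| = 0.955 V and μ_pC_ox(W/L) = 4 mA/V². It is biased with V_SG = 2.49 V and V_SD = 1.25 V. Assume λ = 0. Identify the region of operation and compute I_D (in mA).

V_ov = V_SG − |V_th| = 2.49 − 0.955 = 1.54 V.
Since V_SD = 1.25 V < V_ov = 1.54 V, the device is in the triode region.
I_D = k_p [V_ov · V_SD − ½ V_SD²] = 4 × [1.54 × 1.25 − 0.5 × 1.25²] = 4.55 mA.

Triode; I_D = 4.55 mA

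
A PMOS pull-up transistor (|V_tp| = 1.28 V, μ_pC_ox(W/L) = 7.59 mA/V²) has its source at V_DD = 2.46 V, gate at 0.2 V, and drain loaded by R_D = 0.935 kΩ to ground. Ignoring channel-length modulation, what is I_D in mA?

V_SG = V_DD − V_G = 2.46 − 0.2 = 2.26 V, so V_ov = 2.26 − 1.28 = 0.98 V.
Assume saturation: I_D = ½ k_p V_ov² = 0.5 × 7.59 × 0.98² = 3.64 mA, giving V_SD = V_DD − I_D R_D = 2.46 − 3.64 × 0.935 = -0.948 V.
But -0.948 V < V_ov = 0.98 V, so the device is actually in triode.
In triode I_D = k_p[V_ov V_SD − ½ V_SD²] and I_D = (V_DD − V_SD)/R_D. Equating: 3.55 V_SD² − 7.955 V_SD + 2.46 = 0, giving V_SD = 0.37 V (the root below V_ov).
I_D = (2.46 − 0.37) / 0.935 = 2.23 mA.

I_D = 2.23 mA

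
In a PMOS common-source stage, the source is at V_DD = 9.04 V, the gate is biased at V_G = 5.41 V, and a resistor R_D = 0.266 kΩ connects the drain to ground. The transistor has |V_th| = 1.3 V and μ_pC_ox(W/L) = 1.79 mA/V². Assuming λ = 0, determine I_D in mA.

I_D = 4.86 mA

V_SG = V_DD − V_G = 9.04 − 5.41 = 3.63 V, so V_ov = 3.63 − 1.3 = 2.33 V.
Assume saturation: I_D = ½ k_p V_ov² = 0.5 × 1.79 × 2.33² = 4.86 mA, giving V_SD = V_DD − I_D R_D = 9.04 − 4.86 × 0.266 = 7.75 V.
V_SD = 7.75 V ≥ V_ov = 2.33 V, confirming saturation.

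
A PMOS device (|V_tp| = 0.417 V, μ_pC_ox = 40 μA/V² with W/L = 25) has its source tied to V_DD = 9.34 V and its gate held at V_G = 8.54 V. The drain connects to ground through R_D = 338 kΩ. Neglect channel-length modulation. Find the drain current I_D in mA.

V_SG = V_DD − V_G = 9.34 − 8.54 = 0.8 V, so V_ov = 0.8 − 0.417 = 0.383 V.
k_p = μ_pC_ox · (W/L) = 1 mA/V².
Assume saturation: I_D = ½ k_p V_ov² = 0.5 × 1 × 0.383² = 0.0733 mA, giving V_SD = V_DD − I_D R_D = 9.34 − 0.0733 × 338 = -15.5 V.
But -15.5 V < V_ov = 0.383 V, so the device is actually in triode.
In triode I_D = k_p[V_ov V_SD − ½ V_SD²] and I_D = (V_DD − V_SD)/R_D. Equating: 169 V_SD² − 130.5 V_SD + 9.34 = 0, giving V_SD = 0.0799 V (the root below V_ov).
I_D = (9.34 − 0.0799) / 338 = 0.0274 mA.

I_D = 0.0274 mA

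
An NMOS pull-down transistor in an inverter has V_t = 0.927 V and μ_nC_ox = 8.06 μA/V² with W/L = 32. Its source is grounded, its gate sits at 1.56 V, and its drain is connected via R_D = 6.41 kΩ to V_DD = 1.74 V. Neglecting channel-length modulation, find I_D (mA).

I_D = 0.0517 mA

V_GS = V_G = 1.56 V, so V_ov = 1.56 − 0.927 = 0.633 V.
k_n = μ_nC_ox · (W/L) = 0.2579 mA/V².
Assume saturation: I_D = ½ k_n V_ov² = 0.5 × 0.2579 × 0.633² = 0.0517 mA, giving V_DS = V_DD − I_D R_D = 1.74 − 0.0517 × 6.41 = 1.41 V.
V_DS = 1.41 V ≥ V_ov = 0.633 V, confirming saturation.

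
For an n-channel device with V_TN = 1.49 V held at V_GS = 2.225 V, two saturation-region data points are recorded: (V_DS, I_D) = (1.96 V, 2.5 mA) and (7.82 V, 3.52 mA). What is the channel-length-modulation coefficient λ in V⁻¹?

λ = 0.0806 V⁻¹

With V_GS fixed, I_D ∝ (1 + λ V_DS) in saturation, so I_D2/I_D1 = (1 + λ V_DS2)/(1 + λ V_DS1).
3.52/2.5 = 1.408 = (1 + 7.82 λ)/(1 + 1.96 λ).
Solving: λ (I_D1 V_DS2 − I_D2 V_DS1) = I_D2 − I_D1, so λ = (3.52 − 2.5) / (2.5 × 7.82 − 3.52 × 1.96) = 1.02 / 12.7 = 0.0806 V⁻¹.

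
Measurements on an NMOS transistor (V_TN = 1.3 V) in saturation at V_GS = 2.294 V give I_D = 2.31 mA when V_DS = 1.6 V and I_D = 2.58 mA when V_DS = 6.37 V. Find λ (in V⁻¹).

λ = 0.0255 V⁻¹

With V_GS fixed, I_D ∝ (1 + λ V_DS) in saturation, so I_D2/I_D1 = (1 + λ V_DS2)/(1 + λ V_DS1).
2.58/2.31 = 1.117 = (1 + 6.37 λ)/(1 + 1.6 λ).
Solving: λ (I_D1 V_DS2 − I_D2 V_DS1) = I_D2 − I_D1, so λ = (2.58 − 2.31) / (2.31 × 6.37 − 2.58 × 1.6) = 0.27 / 10.6 = 0.0255 V⁻¹.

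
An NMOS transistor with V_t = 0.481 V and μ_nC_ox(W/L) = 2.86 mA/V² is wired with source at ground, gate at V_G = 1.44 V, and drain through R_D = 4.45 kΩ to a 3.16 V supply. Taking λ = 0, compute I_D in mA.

I_D = 0.648 mA

V_GS = V_G = 1.44 V, so V_ov = 1.44 − 0.481 = 0.959 V.
Assume saturation: I_D = ½ k_n V_ov² = 0.5 × 2.86 × 0.959² = 1.32 mA, giving V_DS = V_DD − I_D R_D = 3.16 − 1.32 × 4.45 = -2.69 V.
But -2.69 V < V_ov = 0.959 V, so the device is actually in triode.
In triode I_D = k_n[V_ov V_DS − ½ V_DS²] and I_D = (V_DD − V_DS)/R_D. Equating: 6.36 V_DS² − 13.21 V_DS + 3.16 = 0, giving V_DS = 0.276 V (the root below V_ov).
I_D = (3.16 − 0.276) / 4.45 = 0.648 mA.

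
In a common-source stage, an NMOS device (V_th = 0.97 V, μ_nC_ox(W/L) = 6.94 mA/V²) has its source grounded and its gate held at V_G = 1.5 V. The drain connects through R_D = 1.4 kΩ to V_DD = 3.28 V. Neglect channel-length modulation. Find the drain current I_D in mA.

V_GS = V_G = 1.5 V, so V_ov = 1.5 − 0.97 = 0.53 V.
Assume saturation: I_D = ½ k_n V_ov² = 0.5 × 6.94 × 0.53² = 0.975 mA, giving V_DS = V_DD − I_D R_D = 3.28 − 0.975 × 1.4 = 1.92 V.
V_DS = 1.92 V ≥ V_ov = 0.53 V, confirming saturation.

I_D = 0.975 mA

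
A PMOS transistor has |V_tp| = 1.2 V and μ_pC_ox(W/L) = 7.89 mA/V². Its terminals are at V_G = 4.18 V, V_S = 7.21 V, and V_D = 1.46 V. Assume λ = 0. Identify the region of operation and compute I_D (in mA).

V_SG = V_S − V_G = 7.21 − 4.18 = 3.03 V; V_SD = V_S − V_D = 7.21 − 1.46 = 5.75 V.
V_ov = V_SG − |V_tp| = 3.03 − 1.2 = 1.83 V.
Since V_SD = 5.75 V ≥ V_ov = 1.83 V, the device is in saturation.
I_D = ½ k_p V_ov² = 0.5 × 7.89 × 1.83² = 13.2 mA.

Saturation; I_D = 13.2 mA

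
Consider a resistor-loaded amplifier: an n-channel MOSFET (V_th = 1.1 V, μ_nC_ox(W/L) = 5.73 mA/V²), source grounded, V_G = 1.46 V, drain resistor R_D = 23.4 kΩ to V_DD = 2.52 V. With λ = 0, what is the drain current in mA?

V_GS = V_G = 1.46 V, so V_ov = 1.46 − 1.1 = 0.36 V.
Assume saturation: I_D = ½ k_n V_ov² = 0.5 × 5.73 × 0.36² = 0.371 mA, giving V_DS = V_DD − I_D R_D = 2.52 − 0.371 × 23.4 = -6.17 V.
But -6.17 V < V_ov = 0.36 V, so the device is actually in triode.
In triode I_D = k_n[V_ov V_DS − ½ V_DS²] and I_D = (V_DD − V_DS)/R_D. Equating: 67 V_DS² − 49.27 V_DS + 2.52 = 0, giving V_DS = 0.0553 V (the root below V_ov).
I_D = (2.52 − 0.0553) / 23.4 = 0.105 mA.

I_D = 0.105 mA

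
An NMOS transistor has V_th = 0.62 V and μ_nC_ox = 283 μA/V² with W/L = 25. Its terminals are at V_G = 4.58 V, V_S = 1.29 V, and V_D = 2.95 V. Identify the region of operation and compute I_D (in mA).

V_GS = V_G − V_S = 4.58 − 1.29 = 3.29 V; V_DS = V_D − V_S = 2.95 − 1.29 = 1.66 V.
k_n = μ_nC_ox · (W/L) = 7.075 mA/V².
V_ov = V_GS − V_th = 3.29 − 0.62 = 2.67 V.
Since V_DS = 1.66 V < V_ov = 2.67 V, the device is in the triode region.
I_D = k_n [V_ov · V_DS − ½ V_DS²] = 7.075 × [2.67 × 1.66 − 0.5 × 1.66²] = 21.6 mA.

Triode; I_D = 21.6 mA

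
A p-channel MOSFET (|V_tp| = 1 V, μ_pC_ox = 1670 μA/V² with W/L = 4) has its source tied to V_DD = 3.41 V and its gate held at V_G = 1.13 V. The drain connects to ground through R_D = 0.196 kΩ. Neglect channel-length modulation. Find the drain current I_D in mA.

I_D = 5.47 mA

V_SG = V_DD − V_G = 3.41 − 1.13 = 2.28 V, so V_ov = 2.28 − 1 = 1.28 V.
k_p = μ_pC_ox · (W/L) = 6.68 mA/V².
Assume saturation: I_D = ½ k_p V_ov² = 0.5 × 6.68 × 1.28² = 5.47 mA, giving V_SD = V_DD − I_D R_D = 3.41 − 5.47 × 0.196 = 2.34 V.
V_SD = 2.34 V ≥ V_ov = 1.28 V, confirming saturation.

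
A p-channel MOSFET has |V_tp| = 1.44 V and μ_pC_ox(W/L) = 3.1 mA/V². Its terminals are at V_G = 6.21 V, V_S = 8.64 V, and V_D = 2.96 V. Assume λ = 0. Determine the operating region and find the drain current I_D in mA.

V_SG = V_S − V_G = 8.64 − 6.21 = 2.43 V; V_SD = V_S − V_D = 8.64 − 2.96 = 5.68 V.
V_ov = V_SG − |V_tp| = 2.43 − 1.44 = 0.99 V.
Since V_SD = 5.68 V ≥ V_ov = 0.99 V, the device is in saturation.
I_D = ½ k_p V_ov² = 0.5 × 3.1 × 0.99² = 1.52 mA.

Saturation; I_D = 1.52 mA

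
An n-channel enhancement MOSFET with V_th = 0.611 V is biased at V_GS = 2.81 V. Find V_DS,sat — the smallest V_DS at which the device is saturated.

The boundary between triode and saturation is V_DS = V_GS − V_th = V_ov.
V_ov = 2.81 − 0.611 = 2.2 V.

V_DS,sat = 2.20 V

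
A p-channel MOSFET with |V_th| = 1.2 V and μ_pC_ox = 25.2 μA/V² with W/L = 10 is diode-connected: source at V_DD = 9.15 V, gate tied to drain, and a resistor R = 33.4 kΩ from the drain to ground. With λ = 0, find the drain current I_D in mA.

With gate tied to drain, V_SG = V_SD ≥ V_SG − |V_th|, so the device is in saturation.
k_p = μ_pC_ox · (W/L) = 0.252 mA/V².
KCL at the drain: ½ k_p (V_SG − |V_th|)² = (V_DD − V_SG)/R.
Let x = V_SG − 1.2. Then 4.21 x² + x − 7.95 = 0, giving x = 1.26 V (positive root), so V_SG = 2.46 V.
I_D = (V_DD − V_SG)/R = (9.15 − 2.46) / 33.4 = 0.2 mA.

I_D = 0.200 mA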